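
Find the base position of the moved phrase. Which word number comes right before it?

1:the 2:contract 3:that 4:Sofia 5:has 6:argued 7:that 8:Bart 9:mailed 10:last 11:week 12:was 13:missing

The displaced element is "the contract" (word 2).
It is linked across 1 clause boundary (that).
It functions as the direct object of "mailed", so the gap sits immediately after word 9 ("mailed").
Base order: Sofia has argued that Bart mailed the contract last week.

9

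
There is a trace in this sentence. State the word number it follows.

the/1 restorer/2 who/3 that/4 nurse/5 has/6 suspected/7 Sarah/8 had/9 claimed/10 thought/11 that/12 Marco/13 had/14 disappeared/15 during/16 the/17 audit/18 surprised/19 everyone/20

10

The displaced element is "the restorer" (word 2).
It is linked across 2 clause boundaries (Ø → Ø).
It functions as the subject of "thought", so the gap sits immediately after word 10 ("claimed").
Base order: That nurse has suspected Sarah had claimed that the restorer thought that Marco had disappeared during the audit.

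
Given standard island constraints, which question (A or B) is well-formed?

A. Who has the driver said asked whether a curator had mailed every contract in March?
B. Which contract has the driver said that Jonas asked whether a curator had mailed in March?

In B, the wh-phrase is extracted from inside a wh-island (introduced by "whether"), which blocks movement.
In A, the extraction path crosses only that-complement boundaries, which are transparent.
So A is grammatical.

A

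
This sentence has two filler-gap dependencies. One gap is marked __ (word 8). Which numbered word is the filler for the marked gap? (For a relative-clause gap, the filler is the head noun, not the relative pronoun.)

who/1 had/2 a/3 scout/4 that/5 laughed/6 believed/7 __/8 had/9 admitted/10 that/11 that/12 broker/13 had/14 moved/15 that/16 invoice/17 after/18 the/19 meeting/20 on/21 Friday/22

1

The marked gap is the subject of "admitted".
Its filler is the fronted wh-phrase "who", at word 1.
(The other dependency links word 4 to a gap after word 5.)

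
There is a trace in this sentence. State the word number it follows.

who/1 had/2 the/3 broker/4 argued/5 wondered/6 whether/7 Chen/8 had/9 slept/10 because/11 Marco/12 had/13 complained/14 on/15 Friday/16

5

The displaced element is "who" (word 1).
It is linked across 1 clause boundary (Ø).
It functions as the subject of "wondered", so the gap sits immediately after word 5 ("argued").
Base order: The broker had argued that who wondered whether Chen had slept because Marco had complained on Friday.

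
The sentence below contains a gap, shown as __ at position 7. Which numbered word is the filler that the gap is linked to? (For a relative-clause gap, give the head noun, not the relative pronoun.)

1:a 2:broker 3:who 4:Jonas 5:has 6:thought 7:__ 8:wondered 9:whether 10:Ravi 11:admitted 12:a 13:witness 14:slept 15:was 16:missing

The gap at 7 is the subject of "wondered", inside a relative clause.
The relative pronoun is "who" (word 3); it is bound by the head noun immediately before it.
Its filler is the head noun "broker", at word 2.

2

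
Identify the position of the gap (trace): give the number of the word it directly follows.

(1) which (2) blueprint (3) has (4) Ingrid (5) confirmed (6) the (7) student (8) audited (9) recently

8

The displaced element is "which blueprint" (word 2).
It is linked across 1 clause boundary (Ø).
It functions as the direct object of "audited", so the gap sits immediately after word 8 ("audited").
Base order: Ingrid has confirmed the student audited which blueprint recently.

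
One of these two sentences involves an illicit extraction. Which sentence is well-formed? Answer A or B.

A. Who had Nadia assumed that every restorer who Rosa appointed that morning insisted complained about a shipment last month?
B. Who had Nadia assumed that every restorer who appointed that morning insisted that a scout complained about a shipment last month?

In B, the wh-phrase is extracted from inside a complex-NP island (relative clause) (introduced by "who"), which blocks movement.
In A, the extraction path crosses only that-complement boundaries, which are transparent.
So A is grammatical.

A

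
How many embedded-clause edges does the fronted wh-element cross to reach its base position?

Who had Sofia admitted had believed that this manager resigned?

"who" is extracted from the subject of "believed".
Boundaries crossed, outermost first: [Ø] — 1 in total.

1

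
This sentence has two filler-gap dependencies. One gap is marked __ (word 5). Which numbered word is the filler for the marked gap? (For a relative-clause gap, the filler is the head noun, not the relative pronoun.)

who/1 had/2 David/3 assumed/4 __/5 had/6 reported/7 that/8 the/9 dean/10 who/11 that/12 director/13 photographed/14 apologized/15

1

The marked gap is the subject of "reported".
Its filler is the fronted wh-phrase "who", at word 1.
(The other dependency links word 10 to a gap after word 14.)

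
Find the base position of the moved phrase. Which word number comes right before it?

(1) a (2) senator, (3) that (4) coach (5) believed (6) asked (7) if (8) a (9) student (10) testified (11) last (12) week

The displaced element is "a senator" (word 2).
It is linked across 1 clause boundary (Ø).
It functions as the subject of "asked", so the gap sits immediately after word 5 ("believed").
Base order: That coach believed that a senator asked if a student testified last week.

5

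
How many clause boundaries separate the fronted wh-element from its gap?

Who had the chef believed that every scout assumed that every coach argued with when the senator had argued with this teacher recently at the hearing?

2

"who" is extracted from the PP object of "argued".
Boundaries crossed, outermost first: [that], [that] — 2 in total.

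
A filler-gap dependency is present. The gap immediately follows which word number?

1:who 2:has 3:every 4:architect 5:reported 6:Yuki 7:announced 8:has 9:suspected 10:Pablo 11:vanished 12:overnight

7

The displaced element is "who" (word 1).
It is linked across 2 clause boundaries (Ø → Ø).
It functions as the subject of "suspected", so the gap sits immediately after word 7 ("announced").
Base order: Every architect has reported Yuki announced that who has suspected Pablo vanished overnight.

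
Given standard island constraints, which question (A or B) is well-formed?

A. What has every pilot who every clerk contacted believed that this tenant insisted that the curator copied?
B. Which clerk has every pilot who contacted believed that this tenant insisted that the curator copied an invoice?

A

In B, the wh-phrase is extracted from inside a complex-NP island (relative clause) (introduced by "who"), which blocks movement.
In A, the extraction path crosses only that-complement boundaries, which are transparent.
So A is grammatical.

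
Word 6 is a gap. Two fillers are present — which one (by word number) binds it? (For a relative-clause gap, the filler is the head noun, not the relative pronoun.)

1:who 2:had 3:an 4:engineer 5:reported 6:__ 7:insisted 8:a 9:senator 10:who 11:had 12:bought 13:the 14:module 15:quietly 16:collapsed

The marked gap is the subject of "insisted".
Its filler is the fronted wh-phrase "who", at word 1.
(The other dependency links word 9 to a gap after word 10.)

1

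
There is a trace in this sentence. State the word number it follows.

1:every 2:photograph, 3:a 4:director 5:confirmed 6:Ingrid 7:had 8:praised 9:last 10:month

8

The displaced element is "every photograph" (word 2).
It is linked across 1 clause boundary (Ø).
It functions as the direct object of "praised", so the gap sits immediately after word 8 ("praised").
Base order: A director confirmed Ingrid had praised every photograph last month.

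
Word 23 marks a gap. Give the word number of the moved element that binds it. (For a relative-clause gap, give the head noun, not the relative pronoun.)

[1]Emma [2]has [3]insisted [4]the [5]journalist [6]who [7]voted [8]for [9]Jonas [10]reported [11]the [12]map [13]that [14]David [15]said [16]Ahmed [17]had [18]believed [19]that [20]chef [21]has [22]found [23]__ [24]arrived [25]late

12

The gap at 23 is the object of "found", inside a relative clause.
The relative pronoun is "that" (word 13); it is bound by the head noun immediately before it.
Its filler is the head noun "map", at word 12.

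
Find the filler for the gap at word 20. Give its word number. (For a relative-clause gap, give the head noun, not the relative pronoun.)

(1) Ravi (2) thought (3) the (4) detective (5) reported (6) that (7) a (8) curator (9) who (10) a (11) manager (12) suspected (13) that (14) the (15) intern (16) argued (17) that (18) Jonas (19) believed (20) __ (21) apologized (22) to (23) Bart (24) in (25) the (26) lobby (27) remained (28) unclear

The gap at 20 is the subject of "apologized", inside a relative clause.
The relative pronoun is "who" (word 9); it is bound by the head noun immediately before it.
Its filler is the head noun "curator", at word 8.

8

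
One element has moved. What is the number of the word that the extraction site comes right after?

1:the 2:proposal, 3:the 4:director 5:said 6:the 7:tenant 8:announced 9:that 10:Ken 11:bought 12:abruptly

11

The displaced element is "the proposal" (word 2).
It is linked across 2 clause boundaries (Ø → that).
It functions as the direct object of "bought", so the gap sits immediately after word 11 ("bought").
Base order: The director said the tenant announced that Ken bought the proposal abruptly.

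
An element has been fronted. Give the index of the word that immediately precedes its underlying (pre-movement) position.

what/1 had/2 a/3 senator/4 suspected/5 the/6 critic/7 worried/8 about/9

The displaced element is "what" (word 1).
It is linked across 1 clause boundary (Ø).
It functions as the object of the preposition "about" of "worried", so the gap sits immediately after word 9 ("about").
Base order: A senator had suspected the critic worried about what.

9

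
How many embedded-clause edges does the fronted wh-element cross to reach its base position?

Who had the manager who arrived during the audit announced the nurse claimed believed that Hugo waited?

2

"who" is extracted from the subject of "believed".
Boundaries crossed, outermost first: [Ø], [Ø] — 2 in total.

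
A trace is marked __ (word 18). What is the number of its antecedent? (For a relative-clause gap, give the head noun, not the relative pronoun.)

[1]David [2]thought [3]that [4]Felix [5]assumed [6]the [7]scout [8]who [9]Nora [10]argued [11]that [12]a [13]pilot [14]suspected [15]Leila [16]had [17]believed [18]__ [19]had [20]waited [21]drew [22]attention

The gap at 18 is the subject of "waited", inside a relative clause.
The relative pronoun is "who" (word 8); it is bound by the head noun immediately before it.
Its filler is the head noun "scout", at word 7.

7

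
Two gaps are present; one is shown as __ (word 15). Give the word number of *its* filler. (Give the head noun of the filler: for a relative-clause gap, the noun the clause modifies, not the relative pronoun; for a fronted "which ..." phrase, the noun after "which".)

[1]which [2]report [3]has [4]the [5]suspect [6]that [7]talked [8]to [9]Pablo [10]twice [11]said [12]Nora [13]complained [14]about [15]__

The marked gap is the object of the preposition "about" of "complained".
Its filler is the fronted wh-phrase "which report", at word 2.
(The other dependency links word 5 to a gap after word 6.)

2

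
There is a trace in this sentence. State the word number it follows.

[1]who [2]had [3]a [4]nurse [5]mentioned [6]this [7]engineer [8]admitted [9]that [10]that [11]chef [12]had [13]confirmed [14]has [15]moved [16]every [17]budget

The displaced element is "who" (word 1).
It is linked across 3 clause boundaries (Ø → that → Ø).
It functions as the subject of "moved", so the gap sits immediately after word 13 ("confirmed").
Base order: A nurse had mentioned this engineer admitted that that chef had confirmed who has moved every budget.

13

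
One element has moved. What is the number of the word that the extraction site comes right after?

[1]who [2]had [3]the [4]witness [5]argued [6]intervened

The displaced element is "who" (word 1).
It is linked across 1 clause boundary (Ø).
It functions as the subject of "intervened", so the gap sits immediately after word 5 ("argued").
Base order: The witness had argued that who intervened.

5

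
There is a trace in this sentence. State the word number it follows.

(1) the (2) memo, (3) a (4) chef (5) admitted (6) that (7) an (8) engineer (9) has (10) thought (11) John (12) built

The displaced element is "the memo" (word 2).
It is linked across 2 clause boundaries (that → Ø).
It functions as the direct object of "built", so the gap sits immediately after word 12 ("built").
Base order: A chef admitted that an engineer has thought John built the memo.

12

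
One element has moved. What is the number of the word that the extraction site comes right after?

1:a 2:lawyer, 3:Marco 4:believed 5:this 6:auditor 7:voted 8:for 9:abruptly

8

The displaced element is "a lawyer" (word 2).
It is linked across 1 clause boundary (Ø).
It functions as the object of the preposition "for" of "voted", so the gap sits immediately after word 8 ("for").
Base order: Marco believed this auditor voted for a lawyer abruptly.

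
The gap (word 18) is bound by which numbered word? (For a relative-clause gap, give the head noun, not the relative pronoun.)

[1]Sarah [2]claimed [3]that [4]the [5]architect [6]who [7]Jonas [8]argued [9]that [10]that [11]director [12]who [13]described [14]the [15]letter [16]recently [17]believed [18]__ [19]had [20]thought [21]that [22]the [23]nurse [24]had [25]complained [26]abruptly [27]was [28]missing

The gap at 18 is the subject of "thought", inside a relative clause.
The relative pronoun is "who" (word 6); it is bound by the head noun immediately before it.
Its filler is the head noun "architect", at word 5.

5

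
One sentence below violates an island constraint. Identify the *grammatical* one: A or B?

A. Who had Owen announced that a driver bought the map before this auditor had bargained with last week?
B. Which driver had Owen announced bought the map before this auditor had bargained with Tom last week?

In A, the wh-phrase is extracted from inside an adjunct island (introduced by "before"), which blocks movement.
In B, the extraction path crosses only that-complement boundaries, which are transparent.
So B is grammatical.

B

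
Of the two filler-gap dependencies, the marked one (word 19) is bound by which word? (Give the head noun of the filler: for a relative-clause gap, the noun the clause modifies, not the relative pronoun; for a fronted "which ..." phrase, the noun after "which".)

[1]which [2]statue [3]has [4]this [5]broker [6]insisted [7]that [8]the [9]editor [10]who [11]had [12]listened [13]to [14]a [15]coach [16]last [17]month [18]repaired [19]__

2

The marked gap is the direct object of "repaired".
Its filler is the fronted wh-phrase "which statue", at word 2.
(The other dependency links word 9 to a gap after word 10.)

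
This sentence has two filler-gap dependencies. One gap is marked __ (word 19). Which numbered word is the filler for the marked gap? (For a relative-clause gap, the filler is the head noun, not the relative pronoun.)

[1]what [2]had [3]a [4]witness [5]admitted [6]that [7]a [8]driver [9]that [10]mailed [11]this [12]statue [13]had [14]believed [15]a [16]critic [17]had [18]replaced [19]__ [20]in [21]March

The marked gap is the direct object of "replaced".
Its filler is the fronted wh-phrase "what", at word 1.
(The other dependency links word 8 to a gap after word 9.)

1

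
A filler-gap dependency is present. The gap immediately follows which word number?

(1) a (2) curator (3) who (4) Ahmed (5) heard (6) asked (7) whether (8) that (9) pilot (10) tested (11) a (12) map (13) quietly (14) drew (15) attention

The displaced element is "a curator" (word 2).
It is linked across 1 clause boundary (Ø).
It functions as the subject of "asked", so the gap sits immediately after word 5 ("heard").
Base order: Ahmed heard that a curator asked whether that pilot tested a map quietly.

5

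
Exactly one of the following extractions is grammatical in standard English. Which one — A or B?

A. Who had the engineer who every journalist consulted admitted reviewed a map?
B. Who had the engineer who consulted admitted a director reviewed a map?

In B, the wh-phrase is extracted from inside a complex-NP island (relative clause) (introduced by "who"), which blocks movement.
In A, the extraction path crosses only that-complement boundaries, which are transparent.
So A is grammatical.

A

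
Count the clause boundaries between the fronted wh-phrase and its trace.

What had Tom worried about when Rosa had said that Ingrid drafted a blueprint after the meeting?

"what" originates inside the matrix clause — no clause boundary is crossed.

0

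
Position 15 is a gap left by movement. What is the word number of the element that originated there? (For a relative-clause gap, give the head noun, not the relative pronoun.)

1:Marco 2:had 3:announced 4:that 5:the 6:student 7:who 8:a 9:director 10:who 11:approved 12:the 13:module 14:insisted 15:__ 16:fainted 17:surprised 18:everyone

6

The gap at 15 is the subject of "fainted", inside a relative clause.
The relative pronoun is "who" (word 7); it is bound by the head noun immediately before it.
Its filler is the head noun "student", at word 6.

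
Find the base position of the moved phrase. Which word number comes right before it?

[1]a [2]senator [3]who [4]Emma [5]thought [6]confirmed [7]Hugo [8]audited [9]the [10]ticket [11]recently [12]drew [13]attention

5

The displaced element is "a senator" (word 2).
It is linked across 1 clause boundary (Ø).
It functions as the subject of "confirmed", so the gap sits immediately after word 5 ("thought").
Base order: Emma thought a senator confirmed Hugo audited the ticket recently.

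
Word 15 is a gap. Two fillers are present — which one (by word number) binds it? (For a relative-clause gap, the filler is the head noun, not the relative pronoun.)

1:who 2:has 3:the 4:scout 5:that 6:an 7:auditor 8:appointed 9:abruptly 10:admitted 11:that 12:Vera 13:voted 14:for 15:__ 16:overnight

1

The marked gap is the object of the preposition "for" of "voted".
Its filler is the fronted wh-phrase "who", at word 1.
(The other dependency links word 4 to a gap after word 8.)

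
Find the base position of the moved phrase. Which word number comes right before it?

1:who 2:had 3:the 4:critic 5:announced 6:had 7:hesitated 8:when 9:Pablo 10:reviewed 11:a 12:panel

5

The displaced element is "who" (word 1).
It is linked across 1 clause boundary (Ø).
It functions as the subject of "hesitated", so the gap sits immediately after word 5 ("announced").
Base order: The critic had announced that who had hesitated when Pablo reviewed a panel.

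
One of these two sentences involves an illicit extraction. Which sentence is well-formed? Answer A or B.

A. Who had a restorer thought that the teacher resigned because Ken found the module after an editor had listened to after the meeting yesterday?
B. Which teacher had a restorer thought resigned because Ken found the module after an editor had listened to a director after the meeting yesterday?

In A, the wh-phrase is extracted from inside an adjunct island (introduced by "because"), which blocks movement.
In B, the extraction path crosses only that-complement boundaries, which are transparent.
So B is grammatical.

B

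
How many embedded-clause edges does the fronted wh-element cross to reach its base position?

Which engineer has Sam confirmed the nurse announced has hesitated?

"which engineer" is extracted from the subject of "hesitated".
Boundaries crossed, outermost first: [Ø], [Ø] — 2 in total.

2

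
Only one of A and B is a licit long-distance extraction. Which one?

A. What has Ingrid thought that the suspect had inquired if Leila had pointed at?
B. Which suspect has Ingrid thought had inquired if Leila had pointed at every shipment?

In A, the wh-phrase is extracted from inside a wh-island (introduced by "if"), which blocks movement.
In B, the extraction path crosses only that-complement boundaries, which are transparent.
So B is grammatical.

B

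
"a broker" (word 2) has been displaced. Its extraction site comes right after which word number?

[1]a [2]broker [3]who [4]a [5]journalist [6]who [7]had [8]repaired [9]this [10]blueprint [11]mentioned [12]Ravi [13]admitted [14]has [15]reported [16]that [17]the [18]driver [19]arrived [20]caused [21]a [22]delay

13

The displaced element is "a broker" (word 2).
It is linked across 2 clause boundaries (Ø → Ø).
It functions as the subject of "reported", so the gap sits immediately after word 13 ("admitted").
Base order: A journalist who had repaired this blueprint mentioned Ravi admitted that a broker has reported that the driver arrived.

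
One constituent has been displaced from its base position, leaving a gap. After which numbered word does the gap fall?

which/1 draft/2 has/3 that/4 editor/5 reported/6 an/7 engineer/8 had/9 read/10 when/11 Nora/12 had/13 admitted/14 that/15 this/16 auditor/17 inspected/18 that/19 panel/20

10

The displaced element is "which draft" (word 2).
It is linked across 1 clause boundary (Ø).
It functions as the direct object of "read", so the gap sits immediately after word 10 ("read").
Base order: That editor has reported an engineer had read which draft when Nora had admitted that this auditor inspected that panel.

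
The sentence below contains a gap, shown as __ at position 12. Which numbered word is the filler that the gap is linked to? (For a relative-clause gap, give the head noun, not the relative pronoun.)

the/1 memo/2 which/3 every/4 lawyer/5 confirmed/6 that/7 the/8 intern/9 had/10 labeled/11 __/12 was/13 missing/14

The gap at 12 is the object of "labeled", inside a relative clause.
The relative pronoun is "which" (word 3); it is bound by the head noun immediately before it.
Its filler is the head noun "memo", at word 2.

2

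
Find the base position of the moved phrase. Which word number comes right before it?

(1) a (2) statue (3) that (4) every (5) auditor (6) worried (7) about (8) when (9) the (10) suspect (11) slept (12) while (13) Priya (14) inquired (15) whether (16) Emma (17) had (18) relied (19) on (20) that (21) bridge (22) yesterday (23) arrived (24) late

The displaced element is "a statue" (word 2).
It functions as the object of the preposition "about" of "worried", so the gap sits immediately after word 7 ("about").
Base order: Every auditor worried about a statue when the suspect slept while Priya inquired whether Emma had relied on that bridge yesterday.

7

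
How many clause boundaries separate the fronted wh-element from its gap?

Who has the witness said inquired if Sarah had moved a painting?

"who" is extracted from the subject of "inquired".
Boundaries crossed, outermost first: [Ø] — 1 in total.

1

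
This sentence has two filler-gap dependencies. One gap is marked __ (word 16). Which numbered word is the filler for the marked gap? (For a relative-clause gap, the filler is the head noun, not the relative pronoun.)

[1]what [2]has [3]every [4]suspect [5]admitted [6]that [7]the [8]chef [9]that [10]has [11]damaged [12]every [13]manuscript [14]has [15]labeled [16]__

The marked gap is the direct object of "labeled".
Its filler is the fronted wh-phrase "what", at word 1.
(The other dependency links word 8 to a gap after word 9.)

1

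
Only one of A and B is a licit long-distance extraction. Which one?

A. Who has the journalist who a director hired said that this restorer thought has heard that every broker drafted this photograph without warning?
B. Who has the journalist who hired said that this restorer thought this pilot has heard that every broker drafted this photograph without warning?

A

In B, the wh-phrase is extracted from inside a complex-NP island (relative clause) (introduced by "who"), which blocks movement.
In A, the extraction path crosses only that-complement boundaries, which are transparent.
So A is grammatical.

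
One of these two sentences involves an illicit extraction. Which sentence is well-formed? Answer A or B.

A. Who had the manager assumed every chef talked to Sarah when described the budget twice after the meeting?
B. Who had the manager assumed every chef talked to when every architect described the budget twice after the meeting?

B

In A, the wh-phrase is extracted from inside an adjunct island (introduced by "when"), which blocks movement.
In B, the extraction path crosses only that-complement boundaries, which are transparent.
So B is grammatical.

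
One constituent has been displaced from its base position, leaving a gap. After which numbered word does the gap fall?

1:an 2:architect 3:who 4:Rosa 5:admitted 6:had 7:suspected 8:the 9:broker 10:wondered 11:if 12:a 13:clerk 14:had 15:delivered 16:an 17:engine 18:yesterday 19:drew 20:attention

5

The displaced element is "an architect" (word 2).
It is linked across 1 clause boundary (Ø).
It functions as the subject of "suspected", so the gap sits immediately after word 5 ("admitted").
Base order: Rosa admitted that an architect had suspected the broker wondered if a clerk had delivered an engine yesterday.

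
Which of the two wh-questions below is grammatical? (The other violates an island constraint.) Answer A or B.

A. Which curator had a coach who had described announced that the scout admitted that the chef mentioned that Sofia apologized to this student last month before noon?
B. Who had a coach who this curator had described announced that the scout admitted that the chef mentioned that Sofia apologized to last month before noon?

B

In A, the wh-phrase is extracted from inside a complex-NP island (relative clause) (introduced by "who"), which blocks movement.
In B, the extraction path crosses only that-complement boundaries, which are transparent.
So B is grammatical.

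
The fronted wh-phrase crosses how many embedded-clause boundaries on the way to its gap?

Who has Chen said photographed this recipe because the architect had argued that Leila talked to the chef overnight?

"who" is extracted from the subject of "photographed".
Boundaries crossed, outermost first: [Ø] — 1 in total.

1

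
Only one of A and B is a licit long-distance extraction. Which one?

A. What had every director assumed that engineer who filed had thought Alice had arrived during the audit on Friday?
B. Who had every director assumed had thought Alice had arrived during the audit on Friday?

In A, the wh-phrase is extracted from inside a complex-NP island (relative clause) (introduced by "who"), which blocks movement.
In B, the extraction path crosses only that-complement boundaries, which are transparent.
So B is grammatical.

B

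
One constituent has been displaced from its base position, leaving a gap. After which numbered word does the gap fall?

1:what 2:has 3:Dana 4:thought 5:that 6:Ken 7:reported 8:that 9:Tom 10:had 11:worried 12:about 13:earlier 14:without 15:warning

12

The displaced element is "what" (word 1).
It is linked across 2 clause boundaries (that → that).
It functions as the object of the preposition "about" of "worried", so the gap sits immediately after word 12 ("about").
Base order: Dana has thought that Ken reported that Tom had worried about what earlier without warning.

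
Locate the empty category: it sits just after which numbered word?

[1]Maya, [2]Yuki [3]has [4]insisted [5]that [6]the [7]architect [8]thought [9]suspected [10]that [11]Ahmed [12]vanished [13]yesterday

The displaced element is "Maya" (word 1).
It is linked across 2 clause boundaries (that → Ø).
It functions as the subject of "suspected", so the gap sits immediately after word 8 ("thought").
Base order: Yuki has insisted that the architect thought that Maya suspected that Ahmed vanished yesterday.

8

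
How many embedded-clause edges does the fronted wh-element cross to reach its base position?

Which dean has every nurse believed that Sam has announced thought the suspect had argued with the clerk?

2

"which dean" is extracted from the subject of "thought".
Boundaries crossed, outermost first: [that], [Ø] — 2 in total.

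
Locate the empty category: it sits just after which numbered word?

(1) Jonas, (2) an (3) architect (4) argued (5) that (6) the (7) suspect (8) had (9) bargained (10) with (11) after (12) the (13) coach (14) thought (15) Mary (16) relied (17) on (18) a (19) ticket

The displaced element is "Jonas" (word 1).
It is linked across 1 clause boundary (that).
It functions as the object of the preposition "with" of "bargained", so the gap sits immediately after word 10 ("with").
Base order: An architect argued that the suspect had bargained with Jonas after the coach thought Mary relied on a ticket.

10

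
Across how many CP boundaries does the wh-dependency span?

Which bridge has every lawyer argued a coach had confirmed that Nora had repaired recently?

2

"which bridge" is extracted from the object of "repaired".
Boundaries crossed, outermost first: [Ø], [that] — 2 in total.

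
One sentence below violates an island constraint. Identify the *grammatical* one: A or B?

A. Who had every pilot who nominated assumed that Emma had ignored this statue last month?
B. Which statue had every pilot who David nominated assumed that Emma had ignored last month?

In A, the wh-phrase is extracted from inside a complex-NP island (relative clause) (introduced by "who"), which blocks movement.
In B, the extraction path crosses only that-complement boundaries, which are transparent.
So B is grammatical.

B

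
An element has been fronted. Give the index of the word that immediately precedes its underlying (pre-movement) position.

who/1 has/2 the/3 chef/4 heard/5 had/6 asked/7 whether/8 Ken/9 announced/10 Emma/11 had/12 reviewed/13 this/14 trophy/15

5

The displaced element is "who" (word 1).
It is linked across 1 clause boundary (Ø).
It functions as the subject of "asked", so the gap sits immediately after word 5 ("heard").
Base order: The chef has heard that who had asked whether Ken announced Emma had reviewed this trophy.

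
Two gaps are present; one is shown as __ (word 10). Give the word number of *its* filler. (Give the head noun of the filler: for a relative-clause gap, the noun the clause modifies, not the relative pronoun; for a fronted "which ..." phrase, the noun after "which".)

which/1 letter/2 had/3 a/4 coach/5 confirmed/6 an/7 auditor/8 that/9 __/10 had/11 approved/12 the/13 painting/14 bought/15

The marked gap is inside the relative clause, the subject of "approved".
Its filler is the head noun "auditor" (via "that"), at word 8.
(The other dependency links word 2 to a gap after word 15.)

8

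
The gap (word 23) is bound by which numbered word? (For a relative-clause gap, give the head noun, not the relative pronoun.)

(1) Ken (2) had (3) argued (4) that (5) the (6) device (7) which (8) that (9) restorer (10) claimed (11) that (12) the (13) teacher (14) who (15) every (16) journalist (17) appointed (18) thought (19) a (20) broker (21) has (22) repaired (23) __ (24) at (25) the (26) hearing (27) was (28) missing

6

The gap at 23 is the object of "repaired", inside a relative clause.
The relative pronoun is "which" (word 7); it is bound by the head noun immediately before it.
Its filler is the head noun "device", at word 6.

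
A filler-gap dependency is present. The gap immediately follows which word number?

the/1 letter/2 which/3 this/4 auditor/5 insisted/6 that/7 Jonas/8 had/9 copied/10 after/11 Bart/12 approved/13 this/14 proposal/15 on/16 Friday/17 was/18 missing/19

10

The displaced element is "the letter" (word 2).
It is linked across 1 clause boundary (that).
It functions as the direct object of "copied", so the gap sits immediately after word 10 ("copied").
Base order: This auditor insisted that Jonas had copied the letter after Bart approved this proposal on Friday.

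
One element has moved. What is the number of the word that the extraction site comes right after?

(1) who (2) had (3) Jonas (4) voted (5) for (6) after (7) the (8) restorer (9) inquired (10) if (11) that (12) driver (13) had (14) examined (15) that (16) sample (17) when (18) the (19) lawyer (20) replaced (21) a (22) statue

5

The displaced element is "who" (word 1).
It functions as the object of the preposition "for" of "voted", so the gap sits immediately after word 5 ("for").
Base order: Jonas had voted for who after the restorer inquired if that driver had examined that sample when the lawyer replaced a statue.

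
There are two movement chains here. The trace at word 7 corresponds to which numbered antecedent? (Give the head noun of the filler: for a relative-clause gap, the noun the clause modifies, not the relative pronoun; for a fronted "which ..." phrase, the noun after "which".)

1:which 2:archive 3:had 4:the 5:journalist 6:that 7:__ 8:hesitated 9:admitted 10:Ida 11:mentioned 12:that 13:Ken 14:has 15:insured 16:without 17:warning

The marked gap is inside the relative clause, the subject of "hesitated".
Its filler is the head noun "journalist" (via "that"), at word 5.
(The other dependency links word 2 to a gap after word 15.)

5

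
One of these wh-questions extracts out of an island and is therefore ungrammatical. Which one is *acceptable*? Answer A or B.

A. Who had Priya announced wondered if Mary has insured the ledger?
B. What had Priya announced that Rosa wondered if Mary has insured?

A

In B, the wh-phrase is extracted from inside a wh-island (introduced by "if"), which blocks movement.
In A, the extraction path crosses only that-complement boundaries, which are transparent.
So A is grammatical.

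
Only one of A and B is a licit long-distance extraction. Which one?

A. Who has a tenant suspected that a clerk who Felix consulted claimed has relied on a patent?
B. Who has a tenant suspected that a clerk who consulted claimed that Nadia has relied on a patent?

In B, the wh-phrase is extracted from inside a complex-NP island (relative clause) (introduced by "who"), which blocks movement.
In A, the extraction path crosses only that-complement boundaries, which are transparent.
So A is grammatical.

A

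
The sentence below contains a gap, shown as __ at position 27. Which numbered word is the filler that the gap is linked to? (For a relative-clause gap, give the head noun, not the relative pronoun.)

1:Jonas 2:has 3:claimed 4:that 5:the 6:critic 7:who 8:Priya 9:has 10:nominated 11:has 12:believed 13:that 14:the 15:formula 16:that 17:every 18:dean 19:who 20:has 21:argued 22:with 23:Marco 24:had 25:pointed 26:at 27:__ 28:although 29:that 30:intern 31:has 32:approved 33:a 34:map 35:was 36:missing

15

The gap at 27 is the prepositional object of "pointed", inside a relative clause.
The relative pronoun is "that" (word 16); it is bound by the head noun immediately before it.
Its filler is the head noun "formula", at word 15.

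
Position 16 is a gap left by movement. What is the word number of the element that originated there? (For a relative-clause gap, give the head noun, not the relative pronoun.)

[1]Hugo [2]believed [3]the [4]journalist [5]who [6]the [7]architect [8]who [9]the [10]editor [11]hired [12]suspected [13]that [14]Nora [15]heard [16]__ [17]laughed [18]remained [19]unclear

4

The gap at 16 is the subject of "laughed", inside a relative clause.
The relative pronoun is "who" (word 5); it is bound by the head noun immediately before it.
Its filler is the head noun "journalist", at word 4.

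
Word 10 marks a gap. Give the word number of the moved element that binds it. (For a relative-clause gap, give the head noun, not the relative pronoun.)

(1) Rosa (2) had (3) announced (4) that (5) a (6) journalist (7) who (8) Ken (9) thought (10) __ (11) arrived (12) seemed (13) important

6

The gap at 10 is the subject of "arrived", inside a relative clause.
The relative pronoun is "who" (word 7); it is bound by the head noun immediately before it.
Its filler is the head noun "journalist", at word 6.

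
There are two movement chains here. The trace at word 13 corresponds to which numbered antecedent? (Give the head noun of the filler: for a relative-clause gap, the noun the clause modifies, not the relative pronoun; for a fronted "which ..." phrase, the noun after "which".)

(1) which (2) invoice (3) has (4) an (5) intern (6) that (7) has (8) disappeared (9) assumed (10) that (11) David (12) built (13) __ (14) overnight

The marked gap is the direct object of "built".
Its filler is the fronted wh-phrase "which invoice", at word 2.
(The other dependency links word 5 to a gap after word 6.)

2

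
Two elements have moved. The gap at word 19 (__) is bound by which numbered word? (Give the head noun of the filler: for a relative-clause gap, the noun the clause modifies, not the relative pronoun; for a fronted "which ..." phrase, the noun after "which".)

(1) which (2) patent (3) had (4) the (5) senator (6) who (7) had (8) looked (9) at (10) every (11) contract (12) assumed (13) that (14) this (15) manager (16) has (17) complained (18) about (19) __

2

The marked gap is the object of the preposition "about" of "complained".
Its filler is the fronted wh-phrase "which patent", at word 2.
(The other dependency links word 5 to a gap after word 6.)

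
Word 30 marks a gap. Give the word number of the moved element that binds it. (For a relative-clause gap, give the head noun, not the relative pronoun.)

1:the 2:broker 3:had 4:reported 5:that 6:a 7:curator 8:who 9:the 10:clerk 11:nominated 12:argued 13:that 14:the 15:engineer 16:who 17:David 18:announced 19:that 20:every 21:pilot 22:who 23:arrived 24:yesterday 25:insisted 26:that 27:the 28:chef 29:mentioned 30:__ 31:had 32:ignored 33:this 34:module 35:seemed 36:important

15

The gap at 30 is the subject of "ignored", inside a relative clause.
The relative pronoun is "who" (word 16); it is bound by the head noun immediately before it.
Its filler is the head noun "engineer", at word 15.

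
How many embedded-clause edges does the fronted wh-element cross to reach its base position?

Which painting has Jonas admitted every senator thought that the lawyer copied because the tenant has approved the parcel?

"which painting" is extracted from the object of "copied".
Boundaries crossed, outermost first: [Ø], [that] — 2 in total.

2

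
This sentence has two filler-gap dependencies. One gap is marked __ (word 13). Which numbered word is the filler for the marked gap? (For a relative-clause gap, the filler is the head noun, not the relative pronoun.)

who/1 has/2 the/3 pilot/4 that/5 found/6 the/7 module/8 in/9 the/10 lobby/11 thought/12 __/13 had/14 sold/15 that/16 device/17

The marked gap is the subject of "sold".
Its filler is the fronted wh-phrase "who", at word 1.
(The other dependency links word 4 to a gap after word 5.)

1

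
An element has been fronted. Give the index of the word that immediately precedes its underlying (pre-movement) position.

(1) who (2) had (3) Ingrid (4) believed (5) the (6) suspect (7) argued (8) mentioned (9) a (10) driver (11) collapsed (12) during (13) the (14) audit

7

The displaced element is "who" (word 1).
It is linked across 2 clause boundaries (Ø → Ø).
It functions as the subject of "mentioned", so the gap sits immediately after word 7 ("argued").
Base order: Ingrid had believed the suspect argued that who mentioned a driver collapsed during the audit.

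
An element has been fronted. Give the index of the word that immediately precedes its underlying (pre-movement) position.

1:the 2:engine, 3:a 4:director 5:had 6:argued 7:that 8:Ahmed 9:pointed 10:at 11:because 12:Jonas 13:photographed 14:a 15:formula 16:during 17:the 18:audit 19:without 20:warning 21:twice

10

The displaced element is "the engine" (word 2).
It is linked across 1 clause boundary (that).
It functions as the object of the preposition "at" of "pointed", so the gap sits immediately after word 10 ("at").
Base order: A director had argued that Ahmed pointed at the engine because Jonas photographed a formula during the audit without warning twice.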